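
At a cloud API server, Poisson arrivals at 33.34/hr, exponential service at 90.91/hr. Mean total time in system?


W = 1/(μ−λ) = 1/(90.91 − 33.34) = 1/57.57 = 0.01737 hr

Final: 0.01737 hr


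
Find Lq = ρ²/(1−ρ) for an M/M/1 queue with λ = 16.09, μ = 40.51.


ρ = 16.09/40.51 = 0.3972
Lq = ρ²/(1−ρ) = 0.1578/0.6028 = 0.2617

Final: 0.2617


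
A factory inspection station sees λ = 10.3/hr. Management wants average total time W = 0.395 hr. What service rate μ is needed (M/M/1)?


W = 1/(μ−λ) ⇒ μ − λ = 1/W = 1/0.395 = 2.5316
μ = λ + 1/W = 10.3 + 2.5316 = 12.8316 per hr

Final: 12.8316 /hr


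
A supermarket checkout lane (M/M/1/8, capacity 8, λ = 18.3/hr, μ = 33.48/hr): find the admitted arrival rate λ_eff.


ρ = 0.5466; P_K = (1−ρ)ρ^8/(1−ρ^9) = 0.003628
λ_eff = λ(1 − P_K) = 18.3·(1 − 0.003628) = 18.3·0.996372 = 18.2336 /hr

Final: 18.2336 /hr


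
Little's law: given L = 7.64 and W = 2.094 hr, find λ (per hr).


λ = L/W = 7.64/2.094 = 3.6485 /hr

Final: 3.6485 /hr


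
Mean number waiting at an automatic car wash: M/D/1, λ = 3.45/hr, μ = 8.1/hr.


ρ = 3.45/8.1 = 0.4259
M/D/1: Lq = ρ²/(2(1−ρ)) = 0.1814/(2·0.5741) = 0.15800

Final: 0.15800


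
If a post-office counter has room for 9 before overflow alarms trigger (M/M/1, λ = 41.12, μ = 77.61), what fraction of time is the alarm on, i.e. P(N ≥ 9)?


ρ = 41.12/77.61 = 0.5298
P(N ≥ n) = ρ^n = 0.5298^9 = 0.003290

Final: 0.003290


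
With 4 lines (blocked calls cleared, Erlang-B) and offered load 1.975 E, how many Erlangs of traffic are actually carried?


B(4,1.975) = 0.092640 (Erlang-B)
Carried load = a(1 − B) = 1.975·(1 − 0.092640) = 1.975·0.907360 = 1.7920 E

Final: 1.7920 Erlangs


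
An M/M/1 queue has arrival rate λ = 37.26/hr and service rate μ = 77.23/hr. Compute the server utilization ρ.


ρ = λ/μ = 37.26/77.23 = 0.4825

Final: 0.4825


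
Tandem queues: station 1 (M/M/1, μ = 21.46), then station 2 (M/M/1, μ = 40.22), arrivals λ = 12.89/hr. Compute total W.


Each node sees arrival rate λ = 12.89/hr (tandem ⇒ throughput preserved).
W₁ = 1/(μ₁−λ) = 1/(21.46−12.89) = 0.11669 hr
W₂ = 1/(μ₂−λ) = 1/(40.22−12.89) = 0.03659 hr
W_total = W₁ + W₂ = 0.11669 + 0.03659 = 0.15328 hr

Final: 0.15328 hr


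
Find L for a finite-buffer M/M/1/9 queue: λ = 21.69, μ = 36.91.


ρ = 21.69/36.91 = 0.5876
L = ρ[1 − (K+1)ρ^K + Kρ^(K+1)] / [(1−ρ)(1−ρ^(K+1))]
Numerator: 0.5876·(1 − 10·0.008357 + 9·0.004911) = 0.564510
Denominator: (0.4124)·(0.995089) = 0.410329
L = 0.564510/0.410329 = 1.3757

Final: 1.3757


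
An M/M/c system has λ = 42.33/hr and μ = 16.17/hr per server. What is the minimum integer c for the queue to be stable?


Stability requires cμ > λ ⇔ c > λ/μ.
λ/μ = 42.33/16.17 = 2.6178
Minimum integer c = ⌊2.6178⌋ + 1 = 3
Check: 3·16.17 = 48.51 > 42.33, while 2·16.17 = 32.34 ≤ 42.33

Final: 3 servers


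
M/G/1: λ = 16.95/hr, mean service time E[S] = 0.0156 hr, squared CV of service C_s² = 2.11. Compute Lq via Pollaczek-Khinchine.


ρ = λ·E[S] = 16.95·0.0156 = 0.2644
Lq = ρ²(1+C_s²)/(2(1−ρ)) = 0.06992·(1+2.11)/(2·0.7356)
= 0.06992·3.1100/1.4712 = 0.14780

Final: 0.14780


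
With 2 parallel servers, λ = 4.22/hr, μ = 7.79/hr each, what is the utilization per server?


ρ = λ/(cμ) = 4.22/(2·7.79) = 4.22/15.58 = 0.2709

Final: 0.2709


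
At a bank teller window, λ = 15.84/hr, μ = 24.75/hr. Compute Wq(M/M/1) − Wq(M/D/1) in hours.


ρ = 15.84/24.75 = 0.6400
Wq(M/M/1) = ρ/(μ−λ) = 0.6400/8.91 = 0.07183 hr
Wq(M/D/1) = ρ/(2(μ−λ)) = 0.03591 hr
Savings = 0.07183 − 0.03591 = 0.03591 hr

Final: 0.03591 hr


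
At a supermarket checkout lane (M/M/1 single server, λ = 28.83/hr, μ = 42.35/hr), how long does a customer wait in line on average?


ρ = 28.83/42.35 = 0.6808
Wq = ρ/(μ−λ) = 0.6808/(42.35 − 28.83) = 0.6808/13.52 = 0.05035 hr

Final: 0.05035 hr


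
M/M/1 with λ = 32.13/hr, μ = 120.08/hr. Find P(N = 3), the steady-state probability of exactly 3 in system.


ρ = 32.13/120.08 = 0.2676
P_n = (1−ρ)·ρ^n = (1 − 0.2676)·0.2676^3 = 0.7324·0.019157 = 0.014031

Final: 0.014031


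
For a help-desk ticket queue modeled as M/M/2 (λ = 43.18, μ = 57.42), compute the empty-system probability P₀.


a = λ/μ = 43.18/57.42 = 0.7520; ρ = a/c = 0.3760
Σ_{k=0}^{1} a^k/k! (terms k=0..1) = 1.00000 + 0.75200 = 1.75200
Tail: a^2/(2!(1−ρ)) = 0.56551/(2·0.6240) = 0.45313
P₀ = 1/(1.75200 + 0.45313) = 1/2.20514 = 0.453487

Final: 0.453487


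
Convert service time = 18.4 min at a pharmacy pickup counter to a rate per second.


μ = 1/(service time) in consistent units.
1 second = 0.0166667 min, so μ = 0.0166667/18.4 = 0.0009058 per second

Final: 0.0009058 /sec


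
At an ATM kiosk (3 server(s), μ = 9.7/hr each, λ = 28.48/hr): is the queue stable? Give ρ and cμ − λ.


Total capacity cμ = 3·9.7 = 29.10/hr
ρ = λ/(cμ) = 28.48/29.10 = 0.9787
Stable ⇔ ρ < 1: YES
Spare capacity = cμ − λ = 29.10 − 28.48 = 0.62/hr

Final: ρ = 0.9787; stable; margin = 0.62/hr


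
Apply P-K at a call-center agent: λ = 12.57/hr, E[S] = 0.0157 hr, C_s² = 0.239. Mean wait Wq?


ρ = λ·E[S] = 12.57·0.0157 = 0.1973
E[S²] = E[S]²(1+C_s²) = 0.0157²·(1+0.239) = 0.0003054
Wq = λ·E[S²]/(2(1−ρ)) = 12.57·0.0003054/(2·0.8027) = 0.002391 hr

Final: 0.002391 hr


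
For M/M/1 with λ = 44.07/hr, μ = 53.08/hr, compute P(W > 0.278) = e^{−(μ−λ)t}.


W ~ Exponential(μ−λ) for M/M/1.
μ − λ = 53.08 − 44.07 = 9.0100
P(W > t) = e^{−(μ−λ)t} = e^{−2.5048} = 0.081694

Final: 0.081694


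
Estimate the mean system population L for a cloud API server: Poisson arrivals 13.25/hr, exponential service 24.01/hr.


ρ = λ/μ = 13.25/24.01 = 0.5519
L = ρ/(1−ρ) = 0.5519/(1 − 0.5519) = 0.5519/0.4481 = 1.2314

Final: 1.2314


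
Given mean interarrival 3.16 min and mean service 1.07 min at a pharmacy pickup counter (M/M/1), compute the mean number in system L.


λ = 60/3.16 = 18.9873 /hr
μ = 60/1.07 = 56.0748 /hr
ρ = λ/μ = 18.9873/56.0748 = 0.3386
L = ρ/(1−ρ) = 0.3386/0.6614 = 0.5120

Final: 0.5120


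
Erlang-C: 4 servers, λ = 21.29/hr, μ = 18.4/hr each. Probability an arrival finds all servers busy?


a = λ/μ = 1.1571; ρ = a/4 = 0.2893
P₀ = 0.313507 (from M/M/c formula)
C(c,a) = [a^c/(c!(1−ρ))]·P₀ = [1.79239/(24·0.7107)]·0.313507
= 0.10508·0.313507 = 0.032943

Final: 0.032943


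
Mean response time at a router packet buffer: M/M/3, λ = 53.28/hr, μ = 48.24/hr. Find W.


a = 1.1045; ρ = 0.3682; P₀ = 0.325753
Lq = P₀·a^c·ρ/(c!(1−ρ)²) = 0.06746
Wq = Lq/λ = 0.06746/53.28 = 0.001266 hr
W = Wq + 1/μ = 0.001266 + 0.02073 = 0.02200 hr

Final: 0.02200 hr


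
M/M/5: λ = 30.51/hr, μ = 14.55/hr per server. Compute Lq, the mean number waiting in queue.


a = λ/μ = 2.0969; ρ = a/5 = 0.4194
P₀ = 0.121661
Lq = P₀·a^c·ρ / (c!·(1−ρ)²) = 0.121661·40.54115·0.4194/(120·0.33712)
= 0.05113

Final: 0.05113


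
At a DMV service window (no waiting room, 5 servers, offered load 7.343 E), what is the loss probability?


B(c,a) = (a^c/c!) / Σ_{k=0}^{c} a^k/k!
a^5/5! = 177.904279
Σ terms (k=0..5): 1.00000 + 7.34300 + 26.95982 + 65.98866 + 121.13869 + 177.90428 = 400.334457
B = 177.904279/400.334457 = 0.444389

Final: 0.444389


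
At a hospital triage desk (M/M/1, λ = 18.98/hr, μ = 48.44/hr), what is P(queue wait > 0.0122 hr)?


ρ = 18.98/48.44 = 0.3918
P(Wq > t) = ρ·e^{−(μ−λ)t} = 0.3918·e^{−0.3594}
= 0.3918·0.698087 = 0.273528

Final: 0.273528


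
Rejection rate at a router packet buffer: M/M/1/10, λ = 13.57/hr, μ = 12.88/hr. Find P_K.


ρ = λ/μ = 13.57/12.88 = 1.0536
P_K = (1−ρ)ρ^K/(1−ρ^(K+1)) = (-0.05357·1.685155)/(1 − 1.775431)
= -0.090276/-0.775431 = 0.116421

Final: 0.116421


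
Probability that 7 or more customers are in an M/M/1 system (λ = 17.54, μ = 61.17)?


ρ = 17.54/61.17 = 0.2867
P(N ≥ n) = ρ^n = 0.2867^7 = 0.0001594

Final: 0.0001594


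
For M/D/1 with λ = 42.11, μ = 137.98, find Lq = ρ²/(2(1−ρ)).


ρ = 42.11/137.98 = 0.3052
M/D/1: Lq = ρ²/(2(1−ρ)) = 0.09314/(2·0.6948) = 0.06703

Final: 0.06703


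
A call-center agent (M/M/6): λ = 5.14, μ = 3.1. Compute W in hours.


a = 1.6581; ρ = 0.2763; P₀ = 0.190418
Lq = P₀·a^c·ρ/(c!(1−ρ)²) = 0.002900
Wq = Lq/λ = 0.002900/5.14 = 0.0005642 hr
W = Wq + 1/μ = 0.0005642 + 0.32258 = 0.32314 hr

Final: 0.32314 hr


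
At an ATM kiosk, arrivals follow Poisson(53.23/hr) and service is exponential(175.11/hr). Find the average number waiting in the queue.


ρ = 53.23/175.11 = 0.3040
Lq = ρ²/(1−ρ) = 0.09240/0.6960 = 0.1328

Final: 0.1328


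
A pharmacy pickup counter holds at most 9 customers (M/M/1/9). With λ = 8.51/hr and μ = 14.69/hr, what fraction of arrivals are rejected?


ρ = λ/μ = 8.51/14.69 = 0.5793
P_K = (1−ρ)ρ^K/(1−ρ^(K+1)) = (0.4207·0.007348)/(1 − 0.004257)
= 0.003091/0.995743 = 0.003104

Final: 0.003104


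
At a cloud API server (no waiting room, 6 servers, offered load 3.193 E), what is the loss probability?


B(c,a) = (a^c/c!) / Σ_{k=0}^{c} a^k/k!
a^6/6! = 1.471841
Σ terms (k=0..6): 1.00000 + 3.19300 + 5.09762 + 5.42557 + 4.33096 + 2.76575 + 1.47184 = 23.284753
B = 1.471841/23.284753 = 0.063211

Final: 0.063211


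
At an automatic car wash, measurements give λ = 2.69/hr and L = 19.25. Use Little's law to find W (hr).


W = L/λ = 19.25/2.69 = 7.1561 hr

Final: 7.1561 hr


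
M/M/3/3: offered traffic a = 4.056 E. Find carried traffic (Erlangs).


B(3,4.056) = 0.455730 (Erlang-B)
Carried load = a(1 − B) = 4.056·(1 − 0.455730) = 4.056·0.544270 = 2.2076 E

Final: 2.2076 Erlangs


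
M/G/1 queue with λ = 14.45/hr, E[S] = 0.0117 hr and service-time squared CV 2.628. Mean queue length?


ρ = λ·E[S] = 14.45·0.0117 = 0.1691
Lq = ρ²(1+C_s²)/(2(1−ρ)) = 0.02858·(1+2.628)/(2·0.8309)
= 0.02858·3.6280/1.6619 = 0.06240

Final: 0.06240


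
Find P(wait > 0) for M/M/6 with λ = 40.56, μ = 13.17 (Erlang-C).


a = λ/μ = 3.0797; ρ = a/6 = 0.5133
P₀ = 0.045081 (from M/M/c formula)
C(c,a) = [a^c/(c!(1−ρ))]·P₀ = [853.24358/(720·0.4867)]·0.045081
= 2.43483·0.045081 = 0.109764

Final: 0.109764


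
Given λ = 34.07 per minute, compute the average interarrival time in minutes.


Mean interarrival time = 1/λ = 1/34.07 minute = 0.02935 minute
In minutes: 0.02935 × 1 = 0.02935 min

Final: 0.02935 min


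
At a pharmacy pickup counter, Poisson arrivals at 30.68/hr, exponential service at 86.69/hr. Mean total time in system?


W = 1/(μ−λ) = 1/(86.69 − 30.68) = 1/56.01 = 0.01785 hr

Final: 0.01785 hr


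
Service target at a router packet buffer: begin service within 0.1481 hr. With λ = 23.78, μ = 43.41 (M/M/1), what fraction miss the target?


ρ = 23.78/43.41 = 0.5478
P(Wq > t) = ρ·e^{−(μ−λ)t} = 0.5478·e^{−2.9072}
= 0.5478·0.054628 = 0.029925

Final: 0.029925


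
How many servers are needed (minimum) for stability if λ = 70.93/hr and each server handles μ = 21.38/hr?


Stability requires cμ > λ ⇔ c > λ/μ.
λ/μ = 70.93/21.38 = 3.3176
Minimum integer c = ⌊3.3176⌋ + 1 = 4
Check: 4·21.38 = 85.52 > 70.93, while 3·21.38 = 64.14 ≤ 70.93

Final: 4 servers


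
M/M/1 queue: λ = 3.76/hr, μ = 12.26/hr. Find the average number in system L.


ρ = λ/μ = 3.76/12.26 = 0.3067
L = ρ/(1−ρ) = 0.3067/(1 − 0.3067) = 0.3067/0.6933 = 0.4424

Final: 0.4424


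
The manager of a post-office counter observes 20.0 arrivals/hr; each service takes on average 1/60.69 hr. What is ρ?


ρ = λ/μ = 20.0/60.69 = 0.3295

Final: 0.3295


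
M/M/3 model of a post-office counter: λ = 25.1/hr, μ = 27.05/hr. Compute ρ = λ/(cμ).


ρ = λ/(cμ) = 25.1/(3·27.05) = 25.1/81.15 = 0.3093

Final: 0.3093


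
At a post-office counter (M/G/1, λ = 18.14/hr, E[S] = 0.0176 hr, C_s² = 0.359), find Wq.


ρ = λ·E[S] = 18.14·0.0176 = 0.3193
E[S²] = E[S]²(1+C_s²) = 0.0176²·(1+0.359) = 0.0004210
Wq = λ·E[S²]/(2(1−ρ)) = 18.14·0.0004210/(2·0.6807) = 0.005609 hr

Final: 0.005609 hr


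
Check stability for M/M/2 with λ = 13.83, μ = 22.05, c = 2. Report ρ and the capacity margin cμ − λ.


Total capacity cμ = 2·22.05 = 44.10/hr
ρ = λ/(cμ) = 13.83/44.10 = 0.3136
Stable ⇔ ρ < 1: YES
Spare capacity = cμ − λ = 44.10 − 13.83 = 30.27/hr

Final: ρ = 0.3136; stable; margin = 30.27/hr


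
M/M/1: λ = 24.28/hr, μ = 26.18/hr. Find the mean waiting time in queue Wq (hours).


ρ = 24.28/26.18 = 0.9274
Wq = ρ/(μ−λ) = 0.9274/(26.18 − 24.28) = 0.9274/1.90 = 0.4881 hr

Final: 0.4881 hr


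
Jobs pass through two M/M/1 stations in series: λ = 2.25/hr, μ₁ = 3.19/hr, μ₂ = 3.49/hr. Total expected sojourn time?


Each node sees arrival rate λ = 2.25/hr (tandem ⇒ throughput preserved).
W₁ = 1/(μ₁−λ) = 1/(3.19−2.25) = 1.06383 hr
W₂ = 1/(μ₂−λ) = 1/(3.49−2.25) = 0.80645 hr
W_total = W₁ + W₂ = 1.06383 + 0.80645 = 1.87028 hr

Final: 1.87028 hr


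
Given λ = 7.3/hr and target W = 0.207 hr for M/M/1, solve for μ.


W = 1/(μ−λ) ⇒ μ − λ = 1/W = 1/0.207 = 4.8309
μ = λ + 1/W = 7.3 + 4.8309 = 12.1309 per hr

Final: 12.1309 /hr


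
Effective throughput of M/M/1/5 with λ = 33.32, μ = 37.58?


ρ = 0.8866; P_K = (1−ρ)ρ^5/(1−ρ^6) = 0.120807
λ_eff = λ(1 − P_K) = 33.32·(1 − 0.120807) = 33.32·0.879193 = 29.2947 /hr

Final: 29.2947 /hr


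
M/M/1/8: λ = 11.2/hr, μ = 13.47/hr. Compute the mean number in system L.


ρ = 11.2/13.47 = 0.8315
L = ρ[1 − (K+1)ρ^K + Kρ^(K+1)] / [(1−ρ)(1−ρ^(K+1))]
Numerator: 0.8315·(1 − 9·0.228456 + 8·0.189956) = 0.385425
Denominator: (0.1685)·(0.810044) = 0.136511
L = 0.385425/0.136511 = 2.8234

Final: 2.8234


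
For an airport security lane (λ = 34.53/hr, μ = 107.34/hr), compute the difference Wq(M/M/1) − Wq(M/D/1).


ρ = 34.53/107.34 = 0.3217
Wq(M/M/1) = ρ/(μ−λ) = 0.3217/72.81 = 0.004418 hr
Wq(M/D/1) = ρ/(2(μ−λ)) = 0.002209 hr
Savings = 0.004418 − 0.002209 = 0.002209 hr

Final: 0.002209 hr


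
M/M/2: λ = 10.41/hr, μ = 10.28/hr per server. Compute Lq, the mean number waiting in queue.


a = λ/μ = 1.0126; ρ = a/2 = 0.5063
P₀ = 0.327737
Lq = P₀·a^c·ρ / (c!·(1−ρ)²) = 0.327737·1.02545·0.5063/(2·0.24372)
= 0.34910

Final: 0.34910


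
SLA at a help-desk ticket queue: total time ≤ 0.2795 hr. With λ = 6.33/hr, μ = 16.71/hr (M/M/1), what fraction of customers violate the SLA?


W ~ Exponential(μ−λ) for M/M/1.
μ − λ = 16.71 − 6.33 = 10.3800
P(W > t) = e^{−(μ−λ)t} = e^{−2.9012} = 0.054957

Final: 0.054957


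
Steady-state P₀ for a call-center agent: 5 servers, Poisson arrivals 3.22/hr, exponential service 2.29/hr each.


a = λ/μ = 3.22/2.29 = 1.4061; ρ = a/c = 0.2812
Σ_{k=0}^{4} a^k/k! (terms k=0..4) = 1.00000 + 1.40611 + 0.98858 + 0.46335 + 0.16288 = 4.02092
Tail: a^5/(5!(1−ρ)) = 5.49670/(120·0.7188) = 0.06373
P₀ = 1/(4.02092 + 0.06373) = 1/4.08465 = 0.244819

Final: 0.244819


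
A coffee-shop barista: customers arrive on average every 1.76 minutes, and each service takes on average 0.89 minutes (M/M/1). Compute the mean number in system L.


λ = 60/1.76 = 34.0909 /hr
μ = 60/0.89 = 67.4157 /hr
ρ = λ/μ = 34.0909/67.4157 = 0.5057
L = ρ/(1−ρ) = 0.5057/0.4943 = 1.0230

Final: 1.0230


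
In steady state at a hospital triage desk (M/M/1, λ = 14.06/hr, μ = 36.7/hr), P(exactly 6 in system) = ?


ρ = 14.06/36.7 = 0.3831
P_n = (1−ρ)·ρ^n = (1 − 0.3831)·0.3831^6 = 0.6169·0.003162 = 0.001950

Final: 0.001950


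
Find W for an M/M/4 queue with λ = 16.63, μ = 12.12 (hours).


a = 1.3721; ρ = 0.3430; P₀ = 0.251965
Lq = P₀·a^c·ρ/(c!(1−ρ)²) = 0.02957
Wq = Lq/λ = 0.02957/16.63 = 0.001778 hr
W = Wq + 1/μ = 0.001778 + 0.08251 = 0.08429 hr

Final: 0.08429 hr


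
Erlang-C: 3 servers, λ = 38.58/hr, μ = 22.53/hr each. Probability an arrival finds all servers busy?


a = λ/μ = 1.7124; ρ = a/3 = 0.5708
P₀ = 0.163177 (from M/M/c formula)
C(c,a) = [a^c/(c!(1−ρ))]·P₀ = [5.02115/(6·0.4292)]·0.163177
= 1.94978·0.163177 = 0.318161

Final: 0.318161


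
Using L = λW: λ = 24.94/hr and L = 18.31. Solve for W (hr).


W = L/λ = 18.31/24.94 = 0.7342 hr

Final: 0.7342 hr


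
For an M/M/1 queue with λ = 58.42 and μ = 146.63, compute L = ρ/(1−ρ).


ρ = λ/μ = 58.42/146.63 = 0.3984
L = ρ/(1−ρ) = 0.3984/(1 − 0.3984) = 0.3984/0.6016 = 0.6623

Final: 0.6623


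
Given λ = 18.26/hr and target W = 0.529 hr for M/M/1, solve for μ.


W = 1/(μ−λ) ⇒ μ − λ = 1/W = 1/0.529 = 1.8904
μ = λ + 1/W = 18.26 + 1.8904 = 20.1504 per hr

Final: 20.1504 /hr


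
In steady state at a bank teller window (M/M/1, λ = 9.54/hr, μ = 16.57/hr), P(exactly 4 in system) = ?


ρ = 9.54/16.57 = 0.5757
P_n = (1−ρ)·ρ^n = (1 − 0.5757)·0.5757^4 = 0.4243·0.109876 = 0.046616

Final: 0.046616


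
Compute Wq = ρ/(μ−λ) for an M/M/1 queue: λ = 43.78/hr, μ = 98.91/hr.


ρ = 43.78/98.91 = 0.4426
Wq = ρ/(μ−λ) = 0.4426/(98.91 − 43.78) = 0.4426/55.13 = 0.008029 hr

Final: 0.008029 hr


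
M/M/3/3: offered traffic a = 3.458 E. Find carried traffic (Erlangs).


B(3,3.458) = 0.397706 (Erlang-B)
Carried load = a(1 − B) = 3.458·(1 − 0.397706) = 3.458·0.602294 = 2.0827 E

Final: 2.0827 Erlangs


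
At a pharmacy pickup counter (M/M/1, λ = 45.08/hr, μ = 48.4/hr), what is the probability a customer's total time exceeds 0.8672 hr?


W ~ Exponential(μ−λ) for M/M/1.
μ − λ = 48.4 − 45.08 = 3.3200
P(W > t) = e^{−(μ−λ)t} = e^{−2.8791} = 0.056185

Final: 0.056185


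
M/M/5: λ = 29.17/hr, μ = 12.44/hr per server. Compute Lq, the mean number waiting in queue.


a = λ/μ = 2.3449; ρ = a/5 = 0.4690
P₀ = 0.094207
Lq = P₀·a^c·ρ / (c!·(1−ρ)²) = 0.094207·70.88923·0.4690/(120·0.28199)
= 0.09255

Final: 0.09255


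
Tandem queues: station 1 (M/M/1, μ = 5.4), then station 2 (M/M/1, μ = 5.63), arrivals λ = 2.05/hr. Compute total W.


Each node sees arrival rate λ = 2.05/hr (tandem ⇒ throughput preserved).
W₁ = 1/(μ₁−λ) = 1/(5.4−2.05) = 0.29851 hr
W₂ = 1/(μ₂−λ) = 1/(5.63−2.05) = 0.27933 hr
W_total = W₁ + W₂ = 0.29851 + 0.27933 = 0.57784 hr

Final: 0.57784 hr


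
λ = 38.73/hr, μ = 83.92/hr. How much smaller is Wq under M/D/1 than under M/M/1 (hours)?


ρ = 38.73/83.92 = 0.4615
Wq(M/M/1) = ρ/(μ−λ) = 0.4615/45.19 = 0.01021 hr
Wq(M/D/1) = ρ/(2(μ−λ)) = 0.005106 hr
Savings = 0.01021 − 0.005106 = 0.005106 hr

Final: 0.005106 hr


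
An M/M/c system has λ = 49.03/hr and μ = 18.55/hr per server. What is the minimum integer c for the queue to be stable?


Stability requires cμ > λ ⇔ c > λ/μ.
λ/μ = 49.03/18.55 = 2.6431
Minimum integer c = ⌊2.6431⌋ + 1 = 3
Check: 3·18.55 = 55.65 > 49.03, while 2·18.55 = 37.10 ≤ 49.03

Final: 3 servers


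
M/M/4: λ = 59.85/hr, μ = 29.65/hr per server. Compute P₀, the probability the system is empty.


a = λ/μ = 59.85/29.65 = 2.0185; ρ = a/c = 0.5046
Σ_{k=0}^{3} a^k/k! (terms k=0..3) = 1.00000 + 2.01855 + 2.03727 + 1.37078 = 6.42660
Tail: a^4/(4!(1−ρ)) = 16.60190/(24·0.4954) = 1.39644
P₀ = 1/(6.42660 + 1.39644) = 1/7.82304 = 0.127827

Final: 0.127827


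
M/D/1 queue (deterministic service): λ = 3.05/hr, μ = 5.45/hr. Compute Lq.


ρ = 3.05/5.45 = 0.5596
M/D/1: Lq = ρ²/(2(1−ρ)) = 0.3132/(2·0.4404) = 0.35560

Final: 0.35560


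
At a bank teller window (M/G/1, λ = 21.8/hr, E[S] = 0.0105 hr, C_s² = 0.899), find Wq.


ρ = λ·E[S] = 21.8·0.0105 = 0.2289
E[S²] = E[S]²(1+C_s²) = 0.0105²·(1+0.899) = 0.0002094
Wq = λ·E[S²]/(2(1−ρ)) = 21.8·0.0002094/(2·0.7711) = 0.002960 hr

Final: 0.002960 hr


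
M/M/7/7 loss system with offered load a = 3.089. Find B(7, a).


B(c,a) = (a^c/c!) / Σ_{k=0}^{c} a^k/k!
a^7/7! = 0.532470
Σ terms (k=0..7): 1.00000 + 3.08900 + 4.77096 + 4.91250 + 3.79368 + 2.34373 + 1.20663 + 0.53247 = 21.648973
B = 0.532470/21.648973 = 0.024596

Final: 0.024596


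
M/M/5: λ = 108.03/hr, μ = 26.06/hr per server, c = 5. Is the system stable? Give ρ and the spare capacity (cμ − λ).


Total capacity cμ = 5·26.06 = 130.30/hr
ρ = λ/(cμ) = 108.03/130.30 = 0.8291
Stable ⇔ ρ < 1: YES
Spare capacity = cμ − λ = 130.30 − 108.03 = 22.27/hr

Final: ρ = 0.8291; stable; margin = 22.27/hr


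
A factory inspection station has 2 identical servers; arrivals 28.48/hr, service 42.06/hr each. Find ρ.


ρ = λ/(cμ) = 28.48/(2·42.06) = 28.48/84.12 = 0.3386

Final: 0.3386


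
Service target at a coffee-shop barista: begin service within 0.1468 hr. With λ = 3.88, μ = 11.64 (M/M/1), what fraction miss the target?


ρ = 3.88/11.64 = 0.3333
P(Wq > t) = ρ·e^{−(μ−λ)t} = 0.3333·e^{−1.1392}
= 0.3333·0.320085 = 0.106695

Final: 0.106695


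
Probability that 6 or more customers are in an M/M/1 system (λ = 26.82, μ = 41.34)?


ρ = 26.82/41.34 = 0.6488
P(N ≥ n) = ρ^n = 0.6488^6 = 0.074564

Final: 0.074564


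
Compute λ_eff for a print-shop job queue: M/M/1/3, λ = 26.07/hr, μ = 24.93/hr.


ρ = 1.0457; P_K = (1−ρ)ρ^3/(1−ρ^4) = 0.267009
λ_eff = λ(1 − P_K) = 26.07·(1 − 0.267009) = 26.07·0.732991 = 19.1091 /hr

Final: 19.1091 /hr


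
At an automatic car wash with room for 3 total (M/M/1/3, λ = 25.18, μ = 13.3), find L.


ρ = 25.18/13.3 = 1.8932
L = ρ[1 − (K+1)ρ^K + Kρ^(K+1)] / [(1−ρ)(1−ρ^(K+1))]
Numerator: 1.8932·(1 − 4·6.785975 + 3·12.847432) = 23.473056
Denominator: (-0.8932)·(-11.847432) = 10.582519
L = 23.473056/10.582519 = 2.2181

Final: 2.2181


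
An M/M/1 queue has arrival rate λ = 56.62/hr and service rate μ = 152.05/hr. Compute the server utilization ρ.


ρ = λ/μ = 56.62/152.05 = 0.3724

Final: 0.3724


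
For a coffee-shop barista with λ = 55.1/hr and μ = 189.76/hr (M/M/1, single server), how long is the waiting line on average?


ρ = 55.1/189.76 = 0.2904
Lq = ρ²/(1−ρ) = 0.08431/0.7096 = 0.1188

Final: 0.1188


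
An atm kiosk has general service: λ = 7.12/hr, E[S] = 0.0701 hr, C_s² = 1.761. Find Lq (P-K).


ρ = λ·E[S] = 7.12·0.0701 = 0.4991
Lq = ρ²(1+C_s²)/(2(1−ρ)) = 0.2491·(1+1.761)/(2·0.5009)
= 0.2491·2.7610/1.0018 = 0.68658

Final: 0.68658


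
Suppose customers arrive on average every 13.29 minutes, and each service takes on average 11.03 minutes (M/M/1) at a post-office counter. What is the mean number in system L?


λ = 60/13.29 = 4.5147 /hr
μ = 60/11.03 = 5.4397 /hr
ρ = λ/μ = 4.5147/5.4397 = 0.8299
L = ρ/(1−ρ) = 0.8299/0.1701 = 4.8805

Final: 4.8805


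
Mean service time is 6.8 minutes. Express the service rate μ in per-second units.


μ = 1/(service time) in consistent units.
1 second = 0.0166667 min, so μ = 0.0166667/6.8 = 0.002451 per second

Final: 0.002451 /sec


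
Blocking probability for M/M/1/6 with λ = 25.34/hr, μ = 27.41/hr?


ρ = λ/μ = 25.34/27.41 = 0.9245
P_K = (1−ρ)ρ^K/(1−ρ^(K+1)) = (0.07552·0.624289)/(1 − 0.577142)
= 0.047146/0.422858 = 0.111494

Final: 0.111494


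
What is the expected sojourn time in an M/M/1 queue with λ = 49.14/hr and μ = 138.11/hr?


W = 1/(μ−λ) = 1/(138.11 − 49.14) = 1/88.97 = 0.01124 hr

Final: 0.01124 hr


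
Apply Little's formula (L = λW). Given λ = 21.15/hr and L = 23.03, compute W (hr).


W = L/λ = 23.03/21.15 = 1.0889 hr

Final: 1.0889 hr


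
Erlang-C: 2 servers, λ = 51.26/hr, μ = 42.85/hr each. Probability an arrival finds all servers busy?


a = λ/μ = 1.1963; ρ = a/2 = 0.5981
P₀ = 0.251460 (from M/M/c formula)
C(c,a) = [a^c/(c!(1−ρ))]·P₀ = [1.43105/(2·0.4019)]·0.251460
= 1.78051·0.251460 = 0.447726

Final: 0.447726


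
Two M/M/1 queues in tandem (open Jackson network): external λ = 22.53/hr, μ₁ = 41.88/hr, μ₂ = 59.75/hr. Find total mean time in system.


Each node sees arrival rate λ = 22.53/hr (tandem ⇒ throughput preserved).
W₁ = 1/(μ₁−λ) = 1/(41.88−22.53) = 0.05168 hr
W₂ = 1/(μ₂−λ) = 1/(59.75−22.53) = 0.02687 hr
W_total = W₁ + W₂ = 0.05168 + 0.02687 = 0.07855 hr

Final: 0.07855 hr


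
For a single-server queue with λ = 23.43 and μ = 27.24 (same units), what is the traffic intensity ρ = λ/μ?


ρ = λ/μ = 23.43/27.24 = 0.8601

Final: 0.8601


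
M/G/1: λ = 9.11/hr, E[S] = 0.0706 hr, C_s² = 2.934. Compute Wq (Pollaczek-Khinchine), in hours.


ρ = λ·E[S] = 9.11·0.0706 = 0.6432
E[S²] = E[S]²(1+C_s²) = 0.0706²·(1+2.934) = 0.019608
Wq = λ·E[S²]/(2(1−ρ)) = 9.11·0.019608/(2·0.3568) = 0.25030 hr

Final: 0.25030 hr


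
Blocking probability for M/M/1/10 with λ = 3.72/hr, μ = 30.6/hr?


ρ = λ/μ = 3.72/30.6 = 0.1216
P_K = (1−ρ)ρ^K/(1−ρ^(K+1)) = (0.8784·7.050e-10)/(1 − 8.571e-11)
= 6.193e-10/1.000000 = 6.193e-10

Final: 6.193e-10


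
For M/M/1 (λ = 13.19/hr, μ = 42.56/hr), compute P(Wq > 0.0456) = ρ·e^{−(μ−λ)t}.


ρ = 13.19/42.56 = 0.3099
P(Wq > t) = ρ·e^{−(μ−λ)t} = 0.3099·e^{−1.3393}
= 0.3099·0.262036 = 0.081209

Final: 0.081209


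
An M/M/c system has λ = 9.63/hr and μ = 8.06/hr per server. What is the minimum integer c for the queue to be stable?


Stability requires cμ > λ ⇔ c > λ/μ.
λ/μ = 9.63/8.06 = 1.1948
Minimum integer c = ⌊1.1948⌋ + 1 = 2
Check: 2·8.06 = 16.12 > 9.63, while 1·8.06 = 8.06 ≤ 9.63

Final: 2 servers


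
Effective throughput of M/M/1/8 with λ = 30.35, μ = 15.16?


ρ = 2.0020; P_K = (1−ρ)ρ^8/(1−ρ^9) = 0.501465
λ_eff = λ(1 − P_K) = 30.35·(1 − 0.501465) = 30.35·0.498535 = 15.1305 /hr

Final: 15.1305 /hr


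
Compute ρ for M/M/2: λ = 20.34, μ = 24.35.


ρ = λ/(cμ) = 20.34/(2·24.35) = 20.34/48.70 = 0.4177

Final: 0.4177


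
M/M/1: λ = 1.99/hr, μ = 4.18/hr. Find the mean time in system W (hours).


W = 1/(μ−λ) = 1/(4.18 − 1.99) = 1/2.19 = 0.4566 hr

Final: 0.4566 hr


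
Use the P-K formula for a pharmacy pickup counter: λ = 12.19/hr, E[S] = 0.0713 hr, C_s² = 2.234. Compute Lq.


ρ = λ·E[S] = 12.19·0.0713 = 0.8691
Lq = ρ²(1+C_s²)/(2(1−ρ)) = 0.7554·(1+2.234)/(2·0.1309)
= 0.7554·3.2340/0.2617 = 9.33497

Final: 9.33497


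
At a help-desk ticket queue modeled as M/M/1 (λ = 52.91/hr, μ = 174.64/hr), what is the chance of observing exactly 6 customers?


ρ = 52.91/174.64 = 0.3030
P_n = (1−ρ)·ρ^n = (1 − 0.3030)·0.3030^6 = 0.6970·0.0007733 = 0.0005390

Final: 0.0005390


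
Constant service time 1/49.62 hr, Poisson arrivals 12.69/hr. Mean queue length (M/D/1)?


ρ = 12.69/49.62 = 0.2557
M/D/1: Lq = ρ²/(2(1−ρ)) = 0.06540/(2·0.7443) = 0.04394

Final: 0.04394


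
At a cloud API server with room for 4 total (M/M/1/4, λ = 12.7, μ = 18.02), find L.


ρ = 12.7/18.02 = 0.7048
L = ρ[1 − (K+1)ρ^K + Kρ^(K+1)] / [(1−ρ)(1−ρ^(K+1))]
Numerator: 0.7048·(1 − 5·0.246715 + 4·0.173878) = 0.325560
Denominator: (0.2952)·(0.826122) = 0.243894
L = 0.325560/0.243894 = 1.3348

Final: 1.3348


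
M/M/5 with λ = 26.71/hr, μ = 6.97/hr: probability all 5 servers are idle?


a = λ/μ = 26.71/6.97 = 3.8321; ρ = a/c = 0.7664
Σ_{k=0}^{4} a^k/k! (terms k=0..4) = 1.00000 + 3.83214 + 7.34264 + 9.37934 + 8.98573 = 30.53984
Tail: a^5/(5!(1−ρ)) = 826.42900/(120·0.2336) = 29.48511
P₀ = 1/(30.53984 + 29.48511) = 1/60.02494 = 0.016660

Final: 0.016660


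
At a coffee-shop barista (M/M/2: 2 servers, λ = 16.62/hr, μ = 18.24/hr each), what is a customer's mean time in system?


a = 0.9112; ρ = 0.4556; P₀ = 0.374011
Lq = P₀·a^c·ρ/(c!(1−ρ)²) = 0.23867
Wq = Lq/λ = 0.23867/16.62 = 0.01436 hr
W = Wq + 1/μ = 0.01436 + 0.05482 = 0.06918 hr

Final: 0.06918 hr


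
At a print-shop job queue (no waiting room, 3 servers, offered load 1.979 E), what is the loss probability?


B(c,a) = (a^c/c!) / Σ_{k=0}^{c} a^k/k!
a^3/3! = 1.291773
Σ terms (k=0..3): 1.00000 + 1.97900 + 1.95822 + 1.29177 = 6.228993
B = 1.291773/6.228993 = 0.207381

Final: 0.207381


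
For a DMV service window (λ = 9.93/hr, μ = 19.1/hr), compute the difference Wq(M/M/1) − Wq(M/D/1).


ρ = 9.93/19.1 = 0.5199
Wq(M/M/1) = ρ/(μ−λ) = 0.5199/9.17 = 0.05670 hr
Wq(M/D/1) = ρ/(2(μ−λ)) = 0.02835 hr
Savings = 0.05670 − 0.02835 = 0.02835 hr

Final: 0.02835 hr


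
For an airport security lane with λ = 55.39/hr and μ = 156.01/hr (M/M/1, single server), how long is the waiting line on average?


ρ = 55.39/156.01 = 0.3550
Lq = ρ²/(1−ρ) = 0.1261/0.6450 = 0.1954

Final: 0.1954


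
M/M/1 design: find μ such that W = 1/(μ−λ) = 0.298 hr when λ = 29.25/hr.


W = 1/(μ−λ) ⇒ μ − λ = 1/W = 1/0.298 = 3.3557
μ = λ + 1/W = 29.25 + 3.3557 = 32.6057 per hr

Final: 32.6057 /hr


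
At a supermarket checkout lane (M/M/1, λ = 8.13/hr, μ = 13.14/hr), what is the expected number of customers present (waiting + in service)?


ρ = λ/μ = 8.13/13.14 = 0.6187
L = ρ/(1−ρ) = 0.6187/(1 − 0.6187) = 0.6187/0.3813 = 1.6228

Final: 1.6228


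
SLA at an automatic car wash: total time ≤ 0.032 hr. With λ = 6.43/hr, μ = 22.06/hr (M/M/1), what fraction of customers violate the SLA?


W ~ Exponential(μ−λ) for M/M/1.
μ − λ = 22.06 − 6.43 = 15.6300
P(W > t) = e^{−(μ−λ)t} = e^{−0.5002} = 0.606434

Final: 0.606434


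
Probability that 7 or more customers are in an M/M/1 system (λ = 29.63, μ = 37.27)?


ρ = 29.63/37.27 = 0.7950
P(N ≥ n) = ρ^n = 0.7950^7 = 0.200727

Final: 0.200727


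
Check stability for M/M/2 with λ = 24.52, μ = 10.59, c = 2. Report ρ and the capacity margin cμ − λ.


Total capacity cμ = 2·10.59 = 21.18/hr
ρ = λ/(cμ) = 24.52/21.18 = 1.1577
Stable ⇔ ρ < 1: NO
Spare capacity = cμ − λ = 21.18 − 24.52 = -3.34/hr

Final: ρ = 1.1577; unstable; margin = -3.34/hr


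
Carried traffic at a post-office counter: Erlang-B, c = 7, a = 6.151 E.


B(7,6.151) = 0.194868 (Erlang-B)
Carried load = a(1 − B) = 6.151·(1 − 0.194868) = 6.151·0.805132 = 4.9524 E

Final: 4.9524 Erlangs


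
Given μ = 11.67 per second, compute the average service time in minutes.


Mean service time = 1/μ = 1/11.67 second = 0.08569 second
In minutes: 0.08569 × 0.0166667 = 0.001428 min

Final: 0.001428 min


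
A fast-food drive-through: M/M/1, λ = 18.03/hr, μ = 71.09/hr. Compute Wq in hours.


ρ = 18.03/71.09 = 0.2536
Wq = ρ/(μ−λ) = 0.2536/(71.09 − 18.03) = 0.2536/53.06 = 0.004780 hr

Final: 0.004780 hr


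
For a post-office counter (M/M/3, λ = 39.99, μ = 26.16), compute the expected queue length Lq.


a = λ/μ = 1.5287; ρ = a/3 = 0.5096
P₀ = 0.203623
Lq = P₀·a^c·ρ / (c!·(1−ρ)²) = 0.203623·3.57224·0.5096/(6·0.24053)
= 0.25682

Final: 0.25682


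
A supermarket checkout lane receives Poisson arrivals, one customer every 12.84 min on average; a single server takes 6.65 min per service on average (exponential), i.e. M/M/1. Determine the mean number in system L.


λ = 60/12.84 = 4.6729 /hr
μ = 60/6.65 = 9.0226 /hr
ρ = λ/μ = 4.6729/9.0226 = 0.5179
L = ρ/(1−ρ) = 0.5179/0.4821 = 1.0743

Final: 1.0743


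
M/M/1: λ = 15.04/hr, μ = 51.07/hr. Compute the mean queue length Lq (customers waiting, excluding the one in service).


ρ = 15.04/51.07 = 0.2945
Lq = ρ²/(1−ρ) = 0.08673/0.7055 = 0.1229

Final: 0.1229


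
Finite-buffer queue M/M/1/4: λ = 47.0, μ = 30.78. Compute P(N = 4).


ρ = λ/μ = 47.0/30.78 = 1.5270
P_K = (1−ρ)ρ^K/(1−ρ^(K+1)) = (-0.5270·5.436470)/(1 − 8.301302)
= -2.864832/-7.301302 = 0.392373

Final: 0.392373


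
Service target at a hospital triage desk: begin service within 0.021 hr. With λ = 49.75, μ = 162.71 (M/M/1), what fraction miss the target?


ρ = 49.75/162.71 = 0.3058
P(Wq > t) = ρ·e^{−(μ−λ)t} = 0.3058·e^{−2.3722}
= 0.3058·0.093279 = 0.028521

Final: 0.028521


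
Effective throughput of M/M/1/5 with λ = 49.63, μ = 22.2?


ρ = 2.2356; P_K = (1−ρ)ρ^5/(1−ρ^6) = 0.557153
λ_eff = λ(1 − P_K) = 49.63·(1 − 0.557153) = 49.63·0.442847 = 21.9785 /hr

Final: 21.9785 /hr


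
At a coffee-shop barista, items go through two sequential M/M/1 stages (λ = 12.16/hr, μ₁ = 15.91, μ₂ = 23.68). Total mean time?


Each node sees arrival rate λ = 12.16/hr (tandem ⇒ throughput preserved).
W₁ = 1/(μ₁−λ) = 1/(15.91−12.16) = 0.26667 hr
W₂ = 1/(μ₂−λ) = 1/(23.68−12.16) = 0.08681 hr
W_total = W₁ + W₂ = 0.26667 + 0.08681 = 0.35347 hr

Final: 0.35347 hr


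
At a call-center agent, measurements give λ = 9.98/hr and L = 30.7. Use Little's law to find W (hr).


W = L/λ = 30.7/9.98 = 3.0762 hr

Final: 3.0762 hr


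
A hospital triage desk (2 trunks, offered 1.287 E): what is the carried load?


B(2,1.287) = 0.265854 (Erlang-B)
Carried load = a(1 − B) = 1.287·(1 − 0.265854) = 1.287·0.734146 = 0.9448 E

Final: 0.9448 Erlangs


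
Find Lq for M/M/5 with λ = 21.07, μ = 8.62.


a = λ/μ = 2.4443; ρ = a/5 = 0.4889
P₀ = 0.084922
Lq = P₀·a^c·ρ / (c!·(1−ρ)²) = 0.084922·87.25420·0.4889/(120·0.26126)
= 0.11554

Final: 0.11554


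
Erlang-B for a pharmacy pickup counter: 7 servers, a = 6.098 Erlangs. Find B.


B(c,a) = (a^c/c!) / Σ_{k=0}^{c} a^k/k!
a^7/7! = 62.213037
Σ terms (k=0..7): 1.00000 + 6.09800 + 18.59280 + 37.79297 + 57.61538 + 70.26772 + 71.41542 + 62.21304 = 324.995333
B = 62.213037/324.995333 = 0.191427

Final: 0.191427


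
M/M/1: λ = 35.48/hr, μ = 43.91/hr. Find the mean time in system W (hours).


W = 1/(μ−λ) = 1/(43.91 − 35.48) = 1/8.43 = 0.1186 hr

Final: 0.1186 hr


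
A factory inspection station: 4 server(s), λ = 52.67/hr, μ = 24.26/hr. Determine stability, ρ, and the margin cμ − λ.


Total capacity cμ = 4·24.26 = 97.04/hr
ρ = λ/(cμ) = 52.67/97.04 = 0.5428
Stable ⇔ ρ < 1: YES
Spare capacity = cμ − λ = 97.04 − 52.67 = 44.37/hr

Final: ρ = 0.5428; stable; margin = 44.37/hr


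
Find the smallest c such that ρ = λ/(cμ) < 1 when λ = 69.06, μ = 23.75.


Stability requires cμ > λ ⇔ c > λ/μ.
λ/μ = 69.06/23.75 = 2.9078
Minimum integer c = ⌊2.9078⌋ + 1 = 3
Check: 3·23.75 = 71.25 > 69.06, while 2·23.75 = 47.50 ≤ 69.06

Final: 3 servers


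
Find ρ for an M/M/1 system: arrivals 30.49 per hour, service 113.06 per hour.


ρ = λ/μ = 30.49/113.06 = 0.2697

Final: 0.2697


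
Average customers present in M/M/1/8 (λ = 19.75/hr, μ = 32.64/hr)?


ρ = 19.75/32.64 = 0.6051
L = ρ[1 − (K+1)ρ^K + Kρ^(K+1)] / [(1−ρ)(1−ρ^(K+1))]
Numerator: 0.6051·(1 − 9·0.017969 + 8·0.010873) = 0.559861
Denominator: (0.3949)·(0.989127) = 0.390620
L = 0.559861/0.390620 = 1.4333

Final: 1.4333


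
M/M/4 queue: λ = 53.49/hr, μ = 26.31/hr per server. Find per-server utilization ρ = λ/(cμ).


ρ = λ/(cμ) = 53.49/(4·26.31) = 53.49/105.24 = 0.5083

Final: 0.5083


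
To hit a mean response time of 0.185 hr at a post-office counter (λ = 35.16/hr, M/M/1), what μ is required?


W = 1/(μ−λ) ⇒ μ − λ = 1/W = 1/0.185 = 5.4054
μ = λ + 1/W = 35.16 + 5.4054 = 40.5654 per hr

Final: 40.5654 /hr


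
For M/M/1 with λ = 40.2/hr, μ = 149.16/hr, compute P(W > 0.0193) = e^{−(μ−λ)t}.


W ~ Exponential(μ−λ) for M/M/1.
μ − λ = 149.16 − 40.2 = 108.9600
P(W > t) = e^{−(μ−λ)t} = e^{−2.1029} = 0.122098

Final: 0.122098


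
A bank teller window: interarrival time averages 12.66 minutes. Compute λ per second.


λ = 1/(interarrival time) in consistent units.
1 second = 0.0166667 min, so λ = 0.0166667/12.66 = 0.001316 per second

Final: 0.001316 /sec


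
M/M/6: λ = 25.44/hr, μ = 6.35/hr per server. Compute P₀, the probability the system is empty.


a = λ/μ = 25.44/6.35 = 4.0063; ρ = a/c = 0.6677
Σ_{k=0}^{5} a^k/k! (terms k=0..5) = 1.00000 + 4.00630 + 8.02522 + 10.71714 + 10.73402 + 8.60074 = 43.08341
Tail: a^6/(6!(1−ρ)) = 4134.85505/(720·0.3323) = 17.28300
P₀ = 1/(43.08341 + 17.28300) = 1/60.36641 = 0.016566

Final: 0.016566


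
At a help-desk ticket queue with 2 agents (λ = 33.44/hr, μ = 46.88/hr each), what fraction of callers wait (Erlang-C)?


a = λ/μ = 0.7133; ρ = a/2 = 0.3567
P₀ = 0.474214 (from M/M/c formula)
C(c,a) = [a^c/(c!(1−ρ))]·P₀ = [0.50881/(2·0.6433)]·0.474214
= 0.39544·0.474214 = 0.187524

Final: 0.187524


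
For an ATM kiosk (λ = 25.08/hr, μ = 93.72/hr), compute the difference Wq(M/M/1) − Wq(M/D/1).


ρ = 25.08/93.72 = 0.2676
Wq(M/M/1) = ρ/(μ−λ) = 0.2676/68.64 = 0.003899 hr
Wq(M/D/1) = ρ/(2(μ−λ)) = 0.001949 hr
Savings = 0.003899 − 0.001949 = 0.001949 hr

Final: 0.001949 hr


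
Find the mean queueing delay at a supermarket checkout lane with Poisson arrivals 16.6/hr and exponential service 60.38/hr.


ρ = 16.6/60.38 = 0.2749
Wq = ρ/(μ−λ) = 0.2749/(60.38 − 16.6) = 0.2749/43.78 = 0.006280 hr

Final: 0.006280 hr


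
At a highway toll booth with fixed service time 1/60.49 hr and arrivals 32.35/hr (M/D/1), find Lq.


ρ = 32.35/60.49 = 0.5348
M/D/1: Lq = ρ²/(2(1−ρ)) = 0.2860/(2·0.4652) = 0.30740

Final: 0.30740


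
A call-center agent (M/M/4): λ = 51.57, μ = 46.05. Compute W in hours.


a = 1.1199; ρ = 0.2800; P₀ = 0.325520
Lq = P₀·a^c·ρ/(c!(1−ρ)²) = 0.01152
Wq = Lq/λ = 0.01152/51.57 = 0.0002234 hr
W = Wq + 1/μ = 0.0002234 + 0.02172 = 0.02194 hr

Final: 0.02194 hr


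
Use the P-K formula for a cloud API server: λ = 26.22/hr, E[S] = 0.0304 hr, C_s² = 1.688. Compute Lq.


ρ = λ·E[S] = 26.22·0.0304 = 0.7971
Lq = ρ²(1+C_s²)/(2(1−ρ)) = 0.6353·(1+1.688)/(2·0.2029)
= 0.6353·2.6880/0.4058 = 4.20827

Final: 4.20827


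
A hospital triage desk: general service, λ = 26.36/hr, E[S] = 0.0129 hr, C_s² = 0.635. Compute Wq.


ρ = λ·E[S] = 26.36·0.0129 = 0.3400
E[S²] = E[S]²(1+C_s²) = 0.0129²·(1+0.635) = 0.0002721
Wq = λ·E[S²]/(2(1−ρ)) = 26.36·0.0002721/(2·0.6600) = 0.005434 hr

Final: 0.005434 hr


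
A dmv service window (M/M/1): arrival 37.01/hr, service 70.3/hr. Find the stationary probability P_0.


ρ = 37.01/70.3 = 0.5265
P_n = (1−ρ)·ρ^n = (1 − 0.5265)·0.5265^0 = 0.4735·1.000000 = 0.473542

Final: 0.473542


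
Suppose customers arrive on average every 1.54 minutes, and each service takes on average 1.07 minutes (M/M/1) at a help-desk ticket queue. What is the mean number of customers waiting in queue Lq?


λ = 60/1.54 = 38.9610 /hr
μ = 60/1.07 = 56.0748 /hr
ρ = λ/μ = 38.9610/56.0748 = 0.6948
Lq = ρ²/(1−ρ) = 0.4828/0.3052 = 1.5818

Final: 1.5818


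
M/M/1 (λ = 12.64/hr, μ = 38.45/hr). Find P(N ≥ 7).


ρ = 12.64/38.45 = 0.3287
P(N ≥ n) = ρ^n = 0.3287^7 = 0.0004149

Final: 0.0004149


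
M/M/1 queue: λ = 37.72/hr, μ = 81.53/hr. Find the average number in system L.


ρ = λ/μ = 37.72/81.53 = 0.4627
L = ρ/(1−ρ) = 0.4627/(1 − 0.4627) = 0.4627/0.5373 = 0.8610

Final: 0.8610


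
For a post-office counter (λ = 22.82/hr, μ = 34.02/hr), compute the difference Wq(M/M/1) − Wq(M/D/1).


ρ = 22.82/34.02 = 0.6708
Wq(M/M/1) = ρ/(μ−λ) = 0.6708/11.20 = 0.05989 hr
Wq(M/D/1) = ρ/(2(μ−λ)) = 0.02995 hr
Savings = 0.05989 − 0.02995 = 0.02995 hr

Final: 0.02995 hr


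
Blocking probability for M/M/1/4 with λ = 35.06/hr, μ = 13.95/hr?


ρ = λ/μ = 35.06/13.95 = 2.5133
P_K = (1−ρ)ρ^K/(1−ρ^(K+1)) = (-1.5133·39.897972)/(1 − 100.274042)
= -60.376070/-99.274042 = 0.608176

Final: 0.608176


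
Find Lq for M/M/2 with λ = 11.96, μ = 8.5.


a = λ/μ = 1.4071; ρ = a/2 = 0.7035
P₀ = 0.174033
Lq = P₀·a^c·ρ / (c!·(1−ρ)²) = 0.174033·1.97981·0.7035/(2·0.08789)
= 1.37894

Final: 1.37894
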